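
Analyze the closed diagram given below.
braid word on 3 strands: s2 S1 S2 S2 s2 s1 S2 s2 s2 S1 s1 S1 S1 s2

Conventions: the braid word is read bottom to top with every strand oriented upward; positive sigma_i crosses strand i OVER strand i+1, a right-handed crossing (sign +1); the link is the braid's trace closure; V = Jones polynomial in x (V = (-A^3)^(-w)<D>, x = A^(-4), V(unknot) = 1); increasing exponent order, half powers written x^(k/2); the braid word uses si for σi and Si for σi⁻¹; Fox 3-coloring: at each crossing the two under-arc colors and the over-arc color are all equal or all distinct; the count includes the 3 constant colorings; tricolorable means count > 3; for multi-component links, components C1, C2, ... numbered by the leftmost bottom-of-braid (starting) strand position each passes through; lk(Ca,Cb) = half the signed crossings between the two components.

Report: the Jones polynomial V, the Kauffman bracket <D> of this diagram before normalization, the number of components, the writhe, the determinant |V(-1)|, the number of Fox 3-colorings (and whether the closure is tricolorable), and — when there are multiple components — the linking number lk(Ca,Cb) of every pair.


V(x) = -x^-3 + x^-2 - x^-1 + 3 - x + x^2 - x^3
bracket: -A^-12 + A^-8 - A^-4 + 3 - A^4 + A^8 - A^12, w = 0
1 component, writhe 0, over 14 crossings
det 9, colorings 27 of 3^14 — tricolorable
observation: V is palindromic (span 6, det 9): x -> 1/x fixes it; necessary, not sufficient, for amphichirality


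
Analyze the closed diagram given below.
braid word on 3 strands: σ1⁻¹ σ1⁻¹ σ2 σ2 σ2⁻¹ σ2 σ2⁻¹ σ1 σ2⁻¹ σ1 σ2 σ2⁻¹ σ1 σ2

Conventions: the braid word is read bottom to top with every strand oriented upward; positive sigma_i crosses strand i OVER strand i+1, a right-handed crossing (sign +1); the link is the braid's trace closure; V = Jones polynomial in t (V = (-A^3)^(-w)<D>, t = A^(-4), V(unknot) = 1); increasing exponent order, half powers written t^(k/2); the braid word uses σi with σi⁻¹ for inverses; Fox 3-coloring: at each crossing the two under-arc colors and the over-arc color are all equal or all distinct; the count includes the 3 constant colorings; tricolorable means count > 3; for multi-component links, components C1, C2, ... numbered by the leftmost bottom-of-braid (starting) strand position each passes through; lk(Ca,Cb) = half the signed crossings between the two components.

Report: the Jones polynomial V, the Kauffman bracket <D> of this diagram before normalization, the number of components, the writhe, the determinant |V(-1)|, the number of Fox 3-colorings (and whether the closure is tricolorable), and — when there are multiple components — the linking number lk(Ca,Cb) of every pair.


V = -t^-1 + 2 - t + 2t^2 - t^3 + t^4 - t^5
<D> = -A^-14 + A^-10 - A^-6 + 2A^-2 - A^2 + 2A^6 - A^10 (w = +2)
1 component over 14 crossings, w = +2
9 Fox colorings among 3^14, |V(-1)| = 9: tricolorable
why: free reduction leaves σ1⁻¹ σ1⁻¹ σ2 σ1 σ2⁻¹ σ1 σ1 σ2 of the original 14 letters


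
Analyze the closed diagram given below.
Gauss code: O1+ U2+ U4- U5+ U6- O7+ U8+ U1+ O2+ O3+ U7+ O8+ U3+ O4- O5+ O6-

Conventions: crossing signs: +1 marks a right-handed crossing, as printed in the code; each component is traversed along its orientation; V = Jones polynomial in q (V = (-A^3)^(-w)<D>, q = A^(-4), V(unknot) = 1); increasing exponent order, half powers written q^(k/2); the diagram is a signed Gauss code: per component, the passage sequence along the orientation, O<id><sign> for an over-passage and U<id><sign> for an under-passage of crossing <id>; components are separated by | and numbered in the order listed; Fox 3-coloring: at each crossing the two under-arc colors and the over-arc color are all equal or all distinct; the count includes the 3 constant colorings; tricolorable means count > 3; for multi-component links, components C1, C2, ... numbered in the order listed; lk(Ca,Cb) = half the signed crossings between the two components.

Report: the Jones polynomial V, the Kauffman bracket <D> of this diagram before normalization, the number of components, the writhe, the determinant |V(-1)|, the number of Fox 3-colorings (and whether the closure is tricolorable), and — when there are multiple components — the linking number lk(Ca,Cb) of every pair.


V(q) = q - q^2 + 2q^3 - q^4 + q^5 - q^6
bracket: -A^-12 + A^-8 - A^-4 + 2 - A^4 + A^8, w = +4
1 component, writhe +4, over 8 crossings
det 7, colorings 3 of 3^8 — not tricolorable
observation: w = +4 (over 8 crossings) is diagram-only; (-A^3)^(-4) removes it from V


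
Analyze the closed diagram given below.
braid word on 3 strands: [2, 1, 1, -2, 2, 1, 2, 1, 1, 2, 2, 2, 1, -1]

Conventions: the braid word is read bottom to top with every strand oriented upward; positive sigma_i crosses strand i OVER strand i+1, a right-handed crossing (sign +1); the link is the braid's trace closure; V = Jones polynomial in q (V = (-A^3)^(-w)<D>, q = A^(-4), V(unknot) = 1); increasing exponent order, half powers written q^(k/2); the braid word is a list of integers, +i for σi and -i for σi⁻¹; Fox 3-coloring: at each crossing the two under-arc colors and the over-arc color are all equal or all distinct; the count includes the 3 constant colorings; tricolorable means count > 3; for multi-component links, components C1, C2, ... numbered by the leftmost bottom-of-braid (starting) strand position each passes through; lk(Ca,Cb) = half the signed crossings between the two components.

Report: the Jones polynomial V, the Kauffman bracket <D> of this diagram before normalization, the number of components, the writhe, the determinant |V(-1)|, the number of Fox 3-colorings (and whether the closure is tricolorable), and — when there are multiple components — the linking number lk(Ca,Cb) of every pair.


V = q^4 + q^6 - q^10
<D> = -A^-10 + A^6 + A^14 (w = +10)
1 component over 14 crossings, w = +10
3 Fox colorings among 3^14, |V(-1)| = 1: not tricolorable
why: |V(-1)| = 1: so not tricolorable, since 3 does not divide 1


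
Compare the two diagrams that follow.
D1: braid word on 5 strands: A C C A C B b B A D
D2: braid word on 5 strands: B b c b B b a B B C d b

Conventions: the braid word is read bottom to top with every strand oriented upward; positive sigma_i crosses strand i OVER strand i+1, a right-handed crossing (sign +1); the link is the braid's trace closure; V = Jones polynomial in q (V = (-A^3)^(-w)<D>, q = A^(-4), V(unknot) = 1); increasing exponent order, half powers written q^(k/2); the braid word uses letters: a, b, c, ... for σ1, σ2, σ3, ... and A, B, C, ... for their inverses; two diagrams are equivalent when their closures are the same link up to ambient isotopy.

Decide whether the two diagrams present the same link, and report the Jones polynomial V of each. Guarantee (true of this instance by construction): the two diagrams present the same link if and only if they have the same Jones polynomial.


equivalent: no
D1 (bracket A^-16 + 2A^-8 - 2A^-4 + 1 - 2A^4 + A^8; 10 crossings at w = -8): V = q^-8 - 2q^-7 + q^-6 - 2q^-5 + 2q^-4 + q^-2
V(D2) = 1  [12 crossings, <D> = A^6, w = +2]
observation: comparing 2 Jones polynomials yields 2 groups


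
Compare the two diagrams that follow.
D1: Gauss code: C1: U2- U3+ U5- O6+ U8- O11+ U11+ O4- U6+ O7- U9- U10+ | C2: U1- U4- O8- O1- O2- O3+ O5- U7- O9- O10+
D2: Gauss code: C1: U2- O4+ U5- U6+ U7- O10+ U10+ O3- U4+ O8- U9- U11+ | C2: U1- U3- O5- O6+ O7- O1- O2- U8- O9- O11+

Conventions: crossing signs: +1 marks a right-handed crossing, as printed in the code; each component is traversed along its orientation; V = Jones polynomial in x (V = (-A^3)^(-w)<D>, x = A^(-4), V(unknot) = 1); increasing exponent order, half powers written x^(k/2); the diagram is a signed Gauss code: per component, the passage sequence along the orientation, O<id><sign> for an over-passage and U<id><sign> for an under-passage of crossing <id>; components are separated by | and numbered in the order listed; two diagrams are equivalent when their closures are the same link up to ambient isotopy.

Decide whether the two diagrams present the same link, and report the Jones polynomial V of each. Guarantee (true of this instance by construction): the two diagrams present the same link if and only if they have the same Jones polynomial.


equivalent: yes
V(D1) = -x^(-9/2) - x^(-5/2) + x^(-3/2) - x^(-1/2)  (w -3, c 11, <D> = A^-7 - A^-3 + A + A^9)
V(D2) = -x^(-9/2) - x^(-5/2) + x^(-3/2) - x^(-1/2)  (w -3, c 11, <D> = A^-7 - A^-3 + A + A^9)
why: from 11 to 11 crossings by R-moves: one link, two diagrams


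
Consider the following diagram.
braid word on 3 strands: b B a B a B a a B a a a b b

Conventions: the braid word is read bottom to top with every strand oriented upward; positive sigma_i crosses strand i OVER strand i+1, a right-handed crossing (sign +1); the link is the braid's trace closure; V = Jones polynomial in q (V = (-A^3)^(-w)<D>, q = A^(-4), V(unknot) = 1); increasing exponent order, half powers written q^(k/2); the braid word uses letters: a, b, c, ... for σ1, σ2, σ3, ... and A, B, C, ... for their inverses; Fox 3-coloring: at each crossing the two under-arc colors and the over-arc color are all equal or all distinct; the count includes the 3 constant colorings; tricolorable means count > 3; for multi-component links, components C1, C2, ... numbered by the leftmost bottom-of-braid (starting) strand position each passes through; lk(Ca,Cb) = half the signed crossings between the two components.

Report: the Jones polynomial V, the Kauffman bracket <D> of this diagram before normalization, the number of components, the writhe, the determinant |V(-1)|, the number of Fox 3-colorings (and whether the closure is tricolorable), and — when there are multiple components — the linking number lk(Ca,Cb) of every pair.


V = -q + 4q^2 - 6q^3 + 10q^4 - 12q^5 + 13q^6 - 12q^7 + 9q^8 - 6q^9 + 3q^10 - q^11
<D> = -A^-26 + 3A^-22 - 6A^-18 + 9A^-14 - 12A^-10 + 13A^-6 - 12A^-2 + 10A^2 - 6A^6 + 4A^10 - A^14 (w = +6)
1 component over 14 crossings, w = +6
3 Fox colorings among 3^14, |V(-1)| = 77: not tricolorable
why: w = +6 (over 14 crossings) is diagram-only; (-A^3)^(-6) removes it from V


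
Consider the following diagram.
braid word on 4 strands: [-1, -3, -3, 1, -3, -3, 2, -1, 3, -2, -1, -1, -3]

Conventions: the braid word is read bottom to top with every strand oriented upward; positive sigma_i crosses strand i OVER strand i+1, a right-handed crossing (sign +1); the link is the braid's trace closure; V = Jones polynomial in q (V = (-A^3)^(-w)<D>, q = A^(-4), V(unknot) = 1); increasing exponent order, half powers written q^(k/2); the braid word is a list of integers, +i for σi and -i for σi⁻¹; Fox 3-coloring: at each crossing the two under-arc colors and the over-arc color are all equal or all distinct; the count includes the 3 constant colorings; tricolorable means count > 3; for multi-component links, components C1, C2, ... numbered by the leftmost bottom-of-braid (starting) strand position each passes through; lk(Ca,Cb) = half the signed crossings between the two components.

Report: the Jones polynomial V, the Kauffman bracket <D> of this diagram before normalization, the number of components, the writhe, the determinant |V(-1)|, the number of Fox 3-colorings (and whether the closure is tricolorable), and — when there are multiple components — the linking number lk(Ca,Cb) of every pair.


V = -q^-10 + q^-9 - q^-8 + q^-7 - q^-6 + q^-5 + q^-3
<D> = -A^-9 - A^-1 + A^3 - A^7 + A^11 - A^15 + A^19 (w = -7)
1 component over 13 crossings, w = -7
3 Fox colorings among 3^13, |V(-1)| = 7: not tricolorable
why: the span of V is 7, forcing >= 7 crossings in any diagram


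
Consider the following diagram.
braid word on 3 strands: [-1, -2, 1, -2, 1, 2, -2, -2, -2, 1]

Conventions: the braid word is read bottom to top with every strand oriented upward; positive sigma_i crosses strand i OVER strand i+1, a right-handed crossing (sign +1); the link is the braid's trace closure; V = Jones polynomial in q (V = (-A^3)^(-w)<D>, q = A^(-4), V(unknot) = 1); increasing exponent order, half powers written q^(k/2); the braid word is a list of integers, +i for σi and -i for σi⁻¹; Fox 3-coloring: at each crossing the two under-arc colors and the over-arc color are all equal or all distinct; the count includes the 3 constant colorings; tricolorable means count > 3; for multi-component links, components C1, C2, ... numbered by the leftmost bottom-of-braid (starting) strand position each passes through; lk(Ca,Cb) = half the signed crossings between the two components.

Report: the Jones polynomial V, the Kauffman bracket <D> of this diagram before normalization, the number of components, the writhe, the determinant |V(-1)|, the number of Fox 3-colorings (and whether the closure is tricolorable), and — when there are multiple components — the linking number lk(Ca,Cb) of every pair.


Jones polynomial: V(q) = q^-5 - 2q^-4 + 2q^-3 - 2q^-2 + 2q^-1 - 1 + q
<D> = A^-10 - A^-6 + 2A^-2 - 2A^2 + 2A^6 - 2A^10 + A^14; writhe -2
components 1, writhe -2 (10 crossings)
3-colorings: 3 of 3^10, det 11 — not tricolorable
note: the span of V is 6, forcing >= 6 crossings in any diagram


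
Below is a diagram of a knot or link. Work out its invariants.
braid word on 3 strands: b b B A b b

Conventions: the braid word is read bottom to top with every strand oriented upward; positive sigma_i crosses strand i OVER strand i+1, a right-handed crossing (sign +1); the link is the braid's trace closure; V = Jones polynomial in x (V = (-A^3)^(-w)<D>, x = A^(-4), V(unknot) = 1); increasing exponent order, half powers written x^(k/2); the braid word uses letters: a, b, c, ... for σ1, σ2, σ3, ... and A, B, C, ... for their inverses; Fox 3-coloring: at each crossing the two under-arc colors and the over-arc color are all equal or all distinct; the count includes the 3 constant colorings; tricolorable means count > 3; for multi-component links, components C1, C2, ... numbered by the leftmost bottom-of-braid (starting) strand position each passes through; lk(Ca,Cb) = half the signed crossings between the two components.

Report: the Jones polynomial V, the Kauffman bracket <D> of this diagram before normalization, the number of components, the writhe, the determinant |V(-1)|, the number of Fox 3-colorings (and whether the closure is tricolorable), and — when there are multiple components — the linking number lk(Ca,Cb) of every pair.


V(x) = x + x^3 - x^4
bracket: -A^-10 + A^-6 + A^2, w = +2
1 component, writhe +2, over 6 crossings
det 3, colorings 9 of 3^6 — tricolorable
observation: |V(-1)| = 3: so tricolorable, since 3 divides 3


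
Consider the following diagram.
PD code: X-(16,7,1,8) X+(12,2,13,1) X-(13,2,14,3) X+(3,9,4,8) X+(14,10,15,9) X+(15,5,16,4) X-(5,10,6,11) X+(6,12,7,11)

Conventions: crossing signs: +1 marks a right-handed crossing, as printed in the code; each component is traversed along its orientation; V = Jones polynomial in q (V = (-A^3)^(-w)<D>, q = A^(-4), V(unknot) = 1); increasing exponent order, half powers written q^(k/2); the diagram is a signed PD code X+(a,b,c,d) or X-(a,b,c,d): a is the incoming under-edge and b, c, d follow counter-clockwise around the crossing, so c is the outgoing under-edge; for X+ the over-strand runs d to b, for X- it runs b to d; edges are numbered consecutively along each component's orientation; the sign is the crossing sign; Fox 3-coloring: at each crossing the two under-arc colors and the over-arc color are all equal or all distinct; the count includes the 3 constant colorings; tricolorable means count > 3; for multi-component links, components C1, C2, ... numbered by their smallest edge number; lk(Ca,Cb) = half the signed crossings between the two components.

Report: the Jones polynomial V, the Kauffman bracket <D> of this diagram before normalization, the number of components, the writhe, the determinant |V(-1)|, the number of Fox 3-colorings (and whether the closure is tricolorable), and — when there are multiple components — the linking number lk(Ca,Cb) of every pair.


Jones polynomial: V(q) = 1
<D> = A^6; writhe +2
components 1, writhe +2 (8 crossings)
3-colorings: 3 of 3^8, det 1 — not tricolorable
note: |V(-1)| = 1: so not tricolorable, since 3 does not divide 1


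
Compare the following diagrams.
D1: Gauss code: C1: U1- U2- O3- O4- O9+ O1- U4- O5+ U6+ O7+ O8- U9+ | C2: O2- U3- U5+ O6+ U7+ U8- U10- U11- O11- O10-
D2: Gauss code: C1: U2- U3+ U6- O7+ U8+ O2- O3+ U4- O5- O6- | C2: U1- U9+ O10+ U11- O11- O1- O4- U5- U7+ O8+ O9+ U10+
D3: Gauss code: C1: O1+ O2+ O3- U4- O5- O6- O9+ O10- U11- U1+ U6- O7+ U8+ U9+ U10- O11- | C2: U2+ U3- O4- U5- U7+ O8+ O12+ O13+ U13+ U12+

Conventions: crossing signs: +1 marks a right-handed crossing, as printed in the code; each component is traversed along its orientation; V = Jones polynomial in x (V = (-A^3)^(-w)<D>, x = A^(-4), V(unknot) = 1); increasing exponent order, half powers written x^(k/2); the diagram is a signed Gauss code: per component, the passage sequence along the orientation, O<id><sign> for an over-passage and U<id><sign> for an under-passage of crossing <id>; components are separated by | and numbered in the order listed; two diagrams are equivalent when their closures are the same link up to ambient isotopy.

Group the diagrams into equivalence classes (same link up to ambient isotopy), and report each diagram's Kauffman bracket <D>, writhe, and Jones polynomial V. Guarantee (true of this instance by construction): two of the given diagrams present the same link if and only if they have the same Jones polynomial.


grouping into links: {D1, D2, D3}
V(D1) = -x^(-1/2) - x^(1/2)  (w -3, c 11, <D> = A^-11 + A^-7)
V(D2) = -x^(-1/2) - x^(1/2)  (w -1, c 11, <D> = A^-5 + A^-1)
D3 (bracket A + A^5; 13 crossings at w = +1): V = -x^(-1/2) - x^(1/2)
why: one V(x) for all 3 diagrams — one class (guaranteed)


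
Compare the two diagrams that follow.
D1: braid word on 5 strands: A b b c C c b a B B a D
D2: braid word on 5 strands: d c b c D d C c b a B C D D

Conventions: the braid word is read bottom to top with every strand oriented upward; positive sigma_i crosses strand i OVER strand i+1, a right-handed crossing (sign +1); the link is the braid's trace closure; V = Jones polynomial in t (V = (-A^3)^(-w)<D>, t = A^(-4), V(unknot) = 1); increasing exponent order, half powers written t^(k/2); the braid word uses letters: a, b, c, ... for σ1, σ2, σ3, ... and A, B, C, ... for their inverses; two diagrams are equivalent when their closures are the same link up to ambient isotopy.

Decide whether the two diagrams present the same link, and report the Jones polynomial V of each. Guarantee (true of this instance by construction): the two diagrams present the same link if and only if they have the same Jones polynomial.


equivalent: yes
D1 (bracket A^6; 12 crossings at w = +2): V = 1
V(D2) = 1  [14 crossings, <D> = A^6, w = +2]
observation: one V(t) for all 2 diagrams — one class (guaranteed)


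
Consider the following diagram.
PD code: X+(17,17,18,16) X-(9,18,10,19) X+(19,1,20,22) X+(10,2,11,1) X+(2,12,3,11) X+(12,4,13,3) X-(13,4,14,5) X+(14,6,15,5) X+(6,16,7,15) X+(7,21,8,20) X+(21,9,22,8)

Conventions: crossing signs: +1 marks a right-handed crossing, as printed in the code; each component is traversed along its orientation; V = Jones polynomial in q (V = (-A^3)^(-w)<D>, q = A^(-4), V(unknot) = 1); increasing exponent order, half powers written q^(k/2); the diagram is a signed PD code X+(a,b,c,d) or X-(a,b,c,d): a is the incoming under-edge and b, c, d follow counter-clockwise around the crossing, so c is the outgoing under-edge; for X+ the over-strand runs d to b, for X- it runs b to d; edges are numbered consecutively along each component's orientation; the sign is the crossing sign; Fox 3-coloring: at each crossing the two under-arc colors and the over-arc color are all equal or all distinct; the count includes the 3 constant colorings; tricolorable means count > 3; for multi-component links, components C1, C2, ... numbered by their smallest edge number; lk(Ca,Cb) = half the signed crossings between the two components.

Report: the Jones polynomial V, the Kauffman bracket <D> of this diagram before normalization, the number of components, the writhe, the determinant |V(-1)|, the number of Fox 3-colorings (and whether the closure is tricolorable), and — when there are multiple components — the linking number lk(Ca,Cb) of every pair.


Jones polynomial: V(q) = q^2 - q^3 + 3q^4 - 3q^5 + 3q^6 - 3q^7 + 2q^8 - q^9
<D> = A^-15 - 2A^-11 + 3A^-7 - 3A^-3 + 3A - 3A^5 + A^9 - A^13; writhe +7
components 1, writhe +7 (11 crossings)
3-colorings: 3 of 3^11, det 17 — not tricolorable
note: w = +7 shifts under R1 moves; the (-A^3)^(-7) factor cancels that in V


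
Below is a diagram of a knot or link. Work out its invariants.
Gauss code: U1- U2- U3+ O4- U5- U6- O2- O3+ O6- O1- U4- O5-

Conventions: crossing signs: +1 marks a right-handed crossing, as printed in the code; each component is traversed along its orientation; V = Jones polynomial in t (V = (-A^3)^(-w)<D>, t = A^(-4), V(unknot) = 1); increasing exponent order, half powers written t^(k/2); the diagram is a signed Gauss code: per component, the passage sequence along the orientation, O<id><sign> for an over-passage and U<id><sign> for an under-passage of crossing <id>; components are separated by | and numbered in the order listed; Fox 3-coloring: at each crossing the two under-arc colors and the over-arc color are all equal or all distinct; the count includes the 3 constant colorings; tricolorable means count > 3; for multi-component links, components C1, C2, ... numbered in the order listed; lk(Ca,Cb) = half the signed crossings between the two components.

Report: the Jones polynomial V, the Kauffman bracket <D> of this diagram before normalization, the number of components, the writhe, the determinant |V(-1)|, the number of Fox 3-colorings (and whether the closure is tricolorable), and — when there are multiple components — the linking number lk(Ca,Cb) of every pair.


V = -t^-4 + t^-3 + t^-1
<D> = A^-8 + 1 - A^4 (w = -4)
1 component over 6 crossings, w = -4
9 Fox colorings among 3^6, |V(-1)| = 3: tricolorable
why: |V(-1)| = 3: so tricolorable, since 3 divides 3


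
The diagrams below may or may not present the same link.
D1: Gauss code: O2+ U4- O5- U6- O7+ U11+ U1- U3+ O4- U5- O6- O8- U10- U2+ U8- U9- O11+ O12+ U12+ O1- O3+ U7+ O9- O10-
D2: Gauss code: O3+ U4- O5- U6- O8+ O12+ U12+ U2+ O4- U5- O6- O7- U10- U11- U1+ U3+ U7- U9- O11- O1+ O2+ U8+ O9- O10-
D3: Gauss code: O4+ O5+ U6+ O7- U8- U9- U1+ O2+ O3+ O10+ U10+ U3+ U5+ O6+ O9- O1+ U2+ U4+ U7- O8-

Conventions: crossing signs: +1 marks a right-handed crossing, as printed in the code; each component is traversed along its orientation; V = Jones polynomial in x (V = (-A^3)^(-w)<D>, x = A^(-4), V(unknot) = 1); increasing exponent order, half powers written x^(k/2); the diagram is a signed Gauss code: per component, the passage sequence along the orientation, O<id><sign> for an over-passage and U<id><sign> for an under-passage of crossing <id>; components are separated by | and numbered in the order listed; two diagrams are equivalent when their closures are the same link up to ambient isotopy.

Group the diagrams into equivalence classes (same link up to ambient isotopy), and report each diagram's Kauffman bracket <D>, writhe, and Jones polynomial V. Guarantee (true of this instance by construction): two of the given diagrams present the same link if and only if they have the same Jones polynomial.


classes: {D1, D2} | {D3}
V(D1) = x^-5 - 2x^-4 + 2x^-3 - 2x^-2 + 2x^-1 - 1 + x  [12 crossings, <D> = A^-10 - A^-6 + 2A^-2 - 2A^2 + 2A^6 - 2A^10 + A^14, w = -2]
V(D2) = x^-5 - 2x^-4 + 2x^-3 - 2x^-2 + 2x^-1 - 1 + x  (w -2, c 12, <D> = A^-10 - A^-6 + 2A^-2 - 2A^2 + 2A^6 - 2A^10 + A^14)
V(D3) = 1  [10 crossings, <D> = A^12, w = +4]
note: 2 classes among 3 diagrams; unequal V(x) rules out equality


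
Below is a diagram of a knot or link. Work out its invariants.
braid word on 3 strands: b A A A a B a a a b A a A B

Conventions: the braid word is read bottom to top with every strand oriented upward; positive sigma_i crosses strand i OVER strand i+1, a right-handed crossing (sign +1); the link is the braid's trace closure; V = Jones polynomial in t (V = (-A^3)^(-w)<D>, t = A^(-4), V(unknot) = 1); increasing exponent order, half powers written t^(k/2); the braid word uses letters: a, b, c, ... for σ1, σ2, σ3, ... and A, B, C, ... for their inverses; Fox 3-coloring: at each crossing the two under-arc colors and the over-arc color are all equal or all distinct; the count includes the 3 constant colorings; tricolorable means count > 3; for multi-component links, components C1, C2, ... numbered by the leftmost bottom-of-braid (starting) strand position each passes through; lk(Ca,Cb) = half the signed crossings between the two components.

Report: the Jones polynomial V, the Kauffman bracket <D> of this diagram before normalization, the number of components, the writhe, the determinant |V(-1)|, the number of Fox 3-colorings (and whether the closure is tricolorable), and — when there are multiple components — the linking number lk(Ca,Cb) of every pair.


Jones polynomial: V(t) = -t^-3 + t^-2 - t^-1 + 3 - t + t^2 - t^3
<D> = -A^-12 + A^-8 - A^-4 + 3 - A^4 + A^8 - A^12; writhe 0
components 1, writhe 0 (14 crossings)
3-colorings: 27 of 3^14, det 9 — tricolorable
note: palindromic: swapping t for 1/t fixes V


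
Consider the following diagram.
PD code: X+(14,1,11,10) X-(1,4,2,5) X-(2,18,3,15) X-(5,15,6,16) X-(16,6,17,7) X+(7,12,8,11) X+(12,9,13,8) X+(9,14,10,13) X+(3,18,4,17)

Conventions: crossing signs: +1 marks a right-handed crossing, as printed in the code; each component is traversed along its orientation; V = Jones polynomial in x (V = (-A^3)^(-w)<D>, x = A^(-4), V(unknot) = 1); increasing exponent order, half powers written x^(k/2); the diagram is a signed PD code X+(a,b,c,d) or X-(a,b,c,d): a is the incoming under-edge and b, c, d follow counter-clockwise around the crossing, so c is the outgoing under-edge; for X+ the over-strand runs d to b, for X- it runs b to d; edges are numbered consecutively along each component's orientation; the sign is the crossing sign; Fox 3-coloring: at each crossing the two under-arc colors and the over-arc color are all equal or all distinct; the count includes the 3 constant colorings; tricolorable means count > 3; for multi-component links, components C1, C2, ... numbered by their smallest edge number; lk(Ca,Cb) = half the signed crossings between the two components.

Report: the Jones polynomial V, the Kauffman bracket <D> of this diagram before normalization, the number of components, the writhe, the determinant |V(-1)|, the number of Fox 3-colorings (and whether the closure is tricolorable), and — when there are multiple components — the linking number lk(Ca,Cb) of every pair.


Jones polynomial: V(x) = x^-1 + 2x - x^2 + 2x^3 - x^4 + x^5
<D> = -A^-17 + A^-13 - 2A^-9 + A^-5 - 2A^-1 - A^7; writhe +1
components 3, writhe +1 (9 crossings)
linking number lk(C1,C2) = +2
lk(C1,C3): -1
lk(C2,C3) = 0
3-colorings: 3 of 3^9, det 8 — not tricolorable
note: the 3 component pairs carry total linking +1


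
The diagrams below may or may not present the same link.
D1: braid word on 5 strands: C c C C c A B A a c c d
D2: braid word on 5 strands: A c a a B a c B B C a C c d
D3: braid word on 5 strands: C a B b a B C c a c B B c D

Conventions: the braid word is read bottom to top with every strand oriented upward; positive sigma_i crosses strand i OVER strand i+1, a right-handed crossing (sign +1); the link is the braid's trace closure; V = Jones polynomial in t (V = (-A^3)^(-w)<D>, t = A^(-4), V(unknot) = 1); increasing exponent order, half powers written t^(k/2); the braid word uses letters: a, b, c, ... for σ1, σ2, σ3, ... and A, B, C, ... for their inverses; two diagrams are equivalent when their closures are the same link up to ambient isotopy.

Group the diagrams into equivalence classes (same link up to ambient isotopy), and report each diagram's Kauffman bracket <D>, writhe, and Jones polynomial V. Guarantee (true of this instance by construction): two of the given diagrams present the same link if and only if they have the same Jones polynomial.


equivalence classes: {D1} | {D2, D3}
D1 (bracket 1; 12 crossings at w = 0): V = 1
V(D2) = -t^-3 + 2t^-2 - 2t^-1 + 3 - 2t + 2t^2 - t^3  (w +2, c 14, <D> = -A^-6 + 2A^-2 - 2A^2 + 3A^6 - 2A^10 + 2A^14 - A^18)
V(D3) = -t^-3 + 2t^-2 - 2t^-1 + 3 - 2t + 2t^2 - t^3  (w 0, c 14, <D> = -A^-12 + 2A^-8 - 2A^-4 + 3 - 2A^4 + 2A^8 - A^12)
observation: comparing 3 Jones polynomials yields 2 groups


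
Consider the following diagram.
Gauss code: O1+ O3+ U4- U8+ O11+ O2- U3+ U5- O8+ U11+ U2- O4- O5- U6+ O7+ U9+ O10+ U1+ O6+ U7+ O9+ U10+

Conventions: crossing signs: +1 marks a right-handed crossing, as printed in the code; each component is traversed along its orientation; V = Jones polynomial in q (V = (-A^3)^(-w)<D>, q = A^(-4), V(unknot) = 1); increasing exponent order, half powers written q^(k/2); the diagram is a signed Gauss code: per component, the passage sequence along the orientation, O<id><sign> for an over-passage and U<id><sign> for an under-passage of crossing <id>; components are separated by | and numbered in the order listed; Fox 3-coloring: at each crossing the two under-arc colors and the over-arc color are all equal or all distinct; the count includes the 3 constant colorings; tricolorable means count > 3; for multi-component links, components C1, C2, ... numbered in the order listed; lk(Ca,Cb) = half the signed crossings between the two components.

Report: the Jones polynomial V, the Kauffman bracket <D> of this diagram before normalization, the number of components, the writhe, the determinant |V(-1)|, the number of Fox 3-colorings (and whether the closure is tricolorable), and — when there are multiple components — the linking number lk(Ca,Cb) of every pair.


V(q) = q^2 + q^4 - q^5 + q^6 - q^7
bracket: A^-13 - A^-9 + A^-5 - A^-1 - A^7, w = +5
1 component, writhe +5, over 11 crossings
det 5, colorings 3 of 3^11 — not tricolorable
observation: det 5 = |V(-1)|; not divisible by 3, so not tricolorable


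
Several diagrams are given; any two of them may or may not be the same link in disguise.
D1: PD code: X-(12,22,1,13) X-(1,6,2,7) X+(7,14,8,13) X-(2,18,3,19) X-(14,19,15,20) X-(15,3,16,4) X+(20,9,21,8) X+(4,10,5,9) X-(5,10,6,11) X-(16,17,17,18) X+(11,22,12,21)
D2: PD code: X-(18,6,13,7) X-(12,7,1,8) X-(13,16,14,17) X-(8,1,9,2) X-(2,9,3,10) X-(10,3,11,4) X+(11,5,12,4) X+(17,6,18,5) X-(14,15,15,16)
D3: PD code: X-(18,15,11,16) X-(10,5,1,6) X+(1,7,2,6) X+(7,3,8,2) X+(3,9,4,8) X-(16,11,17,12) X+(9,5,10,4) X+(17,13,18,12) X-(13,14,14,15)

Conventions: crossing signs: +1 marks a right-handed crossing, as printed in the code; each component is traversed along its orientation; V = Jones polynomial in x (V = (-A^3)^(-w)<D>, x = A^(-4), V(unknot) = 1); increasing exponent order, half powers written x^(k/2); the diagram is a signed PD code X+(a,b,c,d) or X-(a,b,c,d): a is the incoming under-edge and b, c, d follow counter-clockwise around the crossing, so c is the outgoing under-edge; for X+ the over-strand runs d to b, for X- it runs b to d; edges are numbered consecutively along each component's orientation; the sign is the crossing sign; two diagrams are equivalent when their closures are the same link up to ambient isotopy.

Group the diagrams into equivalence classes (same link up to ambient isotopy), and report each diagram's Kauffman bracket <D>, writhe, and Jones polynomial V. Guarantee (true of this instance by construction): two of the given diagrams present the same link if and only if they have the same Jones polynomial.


classes: {D1} | {D2} | {D3}
V(D1) = x^(-7/2) - 2x^(-5/2) + x^(-3/2) - 2x^(-1/2) + x^(1/2) - x^(3/2)  [11 crossings, <D> = A^-15 - A^-11 + 2A^-7 - A^-3 + 2A - A^5, w = -3]
V(D2) = x^(-9/2) - x^(-5/2) - x^(-3/2) - x^(-1/2)  (w -5, c 9, <D> = A^-13 + A^-9 + A^-5 - A^3)
V(D3) = -x^(1/2) - x^(3/2) - x^(5/2) + x^(9/2)  (w +1, c 9, <D> = -A^-15 + A^-7 + A^-3 + A)
insight: 3 classes among 3 diagrams; unequal V(x) rules out equality


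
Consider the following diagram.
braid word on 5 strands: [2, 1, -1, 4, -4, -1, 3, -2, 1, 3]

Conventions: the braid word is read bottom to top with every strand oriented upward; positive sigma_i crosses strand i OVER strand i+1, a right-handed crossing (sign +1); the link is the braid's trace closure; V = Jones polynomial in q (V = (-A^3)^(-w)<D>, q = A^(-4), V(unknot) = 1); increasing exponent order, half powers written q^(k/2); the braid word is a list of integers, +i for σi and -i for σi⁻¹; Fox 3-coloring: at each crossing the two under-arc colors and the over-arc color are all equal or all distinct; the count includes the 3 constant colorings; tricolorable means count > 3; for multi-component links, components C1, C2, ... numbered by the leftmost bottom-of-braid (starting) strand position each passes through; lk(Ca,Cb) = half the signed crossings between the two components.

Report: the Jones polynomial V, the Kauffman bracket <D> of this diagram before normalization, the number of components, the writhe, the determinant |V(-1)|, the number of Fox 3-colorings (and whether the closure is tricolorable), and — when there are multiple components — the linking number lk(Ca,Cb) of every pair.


Jones polynomial: V(q) = 1 + q + q^2 + q^3
<D> = A^-6 + A^-2 + A^2 + A^6; writhe +2
components 3, writhe +2 (10 crossings)
linking number lk(C1,C2) = +1
lk(C1,C3): 0
lk(C2,C3) = 0
3-colorings: 9 of 3^10, det 0 — tricolorable
note: the span of V is 3, within the link bound 10 + 3 - 1


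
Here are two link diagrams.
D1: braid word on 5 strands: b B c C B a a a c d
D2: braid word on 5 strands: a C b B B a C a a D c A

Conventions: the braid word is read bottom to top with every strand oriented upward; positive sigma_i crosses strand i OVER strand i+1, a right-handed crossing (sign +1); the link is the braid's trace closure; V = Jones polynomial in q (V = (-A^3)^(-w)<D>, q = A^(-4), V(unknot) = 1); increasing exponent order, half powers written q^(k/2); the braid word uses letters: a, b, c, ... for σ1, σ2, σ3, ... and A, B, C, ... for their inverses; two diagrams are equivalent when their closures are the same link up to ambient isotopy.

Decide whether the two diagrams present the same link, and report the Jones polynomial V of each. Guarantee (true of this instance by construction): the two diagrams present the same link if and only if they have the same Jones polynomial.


same link: yes
V(D1) = q + q^3 - q^4  [10 crossings, <D> = -A^-4 + 1 + A^8, w = +4]
D2 (bracket -A^-16 + A^-12 + A^-4; 12 crossings at w = 0): V = q + q^3 - q^4
note: all 2 diagrams share one V(q), hence one class


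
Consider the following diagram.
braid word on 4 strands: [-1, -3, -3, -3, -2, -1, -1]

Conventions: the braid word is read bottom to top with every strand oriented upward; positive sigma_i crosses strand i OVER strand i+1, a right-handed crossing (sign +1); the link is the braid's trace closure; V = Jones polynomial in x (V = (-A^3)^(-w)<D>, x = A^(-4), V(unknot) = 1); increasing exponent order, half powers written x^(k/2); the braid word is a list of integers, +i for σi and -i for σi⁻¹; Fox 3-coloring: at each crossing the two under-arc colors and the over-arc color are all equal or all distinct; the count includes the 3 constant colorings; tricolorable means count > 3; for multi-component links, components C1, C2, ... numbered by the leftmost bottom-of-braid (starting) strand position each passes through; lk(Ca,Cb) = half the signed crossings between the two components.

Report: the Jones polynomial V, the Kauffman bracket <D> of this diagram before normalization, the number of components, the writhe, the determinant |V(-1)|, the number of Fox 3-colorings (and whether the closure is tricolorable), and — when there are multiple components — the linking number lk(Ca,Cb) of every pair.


V(x) = x^-8 - 2x^-7 + x^-6 - 2x^-5 + 2x^-4 + x^-2
bracket: -A^-13 - 2A^-5 + 2A^-1 - A^3 + 2A^7 - A^11, w = -7
1 component, writhe -7, over 7 crossings
det 9, colorings 27 of 3^7 — tricolorable
observation: V spans 6 powers of x: at least 6 crossings in any diagram


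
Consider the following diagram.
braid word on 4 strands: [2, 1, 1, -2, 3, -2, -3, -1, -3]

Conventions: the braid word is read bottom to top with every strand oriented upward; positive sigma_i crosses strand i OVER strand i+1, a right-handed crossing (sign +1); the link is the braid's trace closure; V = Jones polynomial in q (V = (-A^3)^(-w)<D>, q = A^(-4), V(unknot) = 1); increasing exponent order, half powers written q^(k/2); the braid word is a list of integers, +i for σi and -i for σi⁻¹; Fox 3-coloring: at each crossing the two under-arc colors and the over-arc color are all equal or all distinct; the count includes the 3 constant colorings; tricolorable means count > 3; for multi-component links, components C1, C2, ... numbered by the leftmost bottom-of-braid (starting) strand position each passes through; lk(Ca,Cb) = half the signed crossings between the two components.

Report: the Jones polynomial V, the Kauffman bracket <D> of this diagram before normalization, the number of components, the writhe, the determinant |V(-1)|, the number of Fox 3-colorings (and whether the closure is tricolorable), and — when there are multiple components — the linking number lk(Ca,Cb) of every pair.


V(q) = q^-4 - q^-3 + q^-2 - 2q^-1 + 2 - q + q^2
bracket: -A^-11 + A^-7 - 2A^-3 + 2A - A^5 + A^9 - A^13, w = -1
1 component, writhe -1, over 9 crossings
det 9, colorings 9 of 3^9 — tricolorable
observation: the span of V is 6, forcing >= 6 crossings in any diagram


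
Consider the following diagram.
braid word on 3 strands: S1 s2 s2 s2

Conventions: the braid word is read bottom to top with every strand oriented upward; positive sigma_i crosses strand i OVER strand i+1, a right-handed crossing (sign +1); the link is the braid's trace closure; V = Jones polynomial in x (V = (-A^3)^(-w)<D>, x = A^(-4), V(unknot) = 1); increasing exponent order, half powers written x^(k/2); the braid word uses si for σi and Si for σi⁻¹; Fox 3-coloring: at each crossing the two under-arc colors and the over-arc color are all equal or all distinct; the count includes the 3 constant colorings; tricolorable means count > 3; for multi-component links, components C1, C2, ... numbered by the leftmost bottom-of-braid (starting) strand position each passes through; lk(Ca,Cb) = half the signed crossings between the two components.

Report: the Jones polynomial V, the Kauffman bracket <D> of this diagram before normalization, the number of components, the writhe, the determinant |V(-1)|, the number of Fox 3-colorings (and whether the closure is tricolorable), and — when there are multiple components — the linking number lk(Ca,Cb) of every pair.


V(x) = x + x^3 - x^4
bracket: -A^-10 + A^-6 + A^2, w = +2
1 component, writhe +2, over 4 crossings
det 3, colorings 9 of 3^4 — tricolorable
observation: w = +2 shifts under R1 moves; the (-A^3)^(-2) factor cancels that in V


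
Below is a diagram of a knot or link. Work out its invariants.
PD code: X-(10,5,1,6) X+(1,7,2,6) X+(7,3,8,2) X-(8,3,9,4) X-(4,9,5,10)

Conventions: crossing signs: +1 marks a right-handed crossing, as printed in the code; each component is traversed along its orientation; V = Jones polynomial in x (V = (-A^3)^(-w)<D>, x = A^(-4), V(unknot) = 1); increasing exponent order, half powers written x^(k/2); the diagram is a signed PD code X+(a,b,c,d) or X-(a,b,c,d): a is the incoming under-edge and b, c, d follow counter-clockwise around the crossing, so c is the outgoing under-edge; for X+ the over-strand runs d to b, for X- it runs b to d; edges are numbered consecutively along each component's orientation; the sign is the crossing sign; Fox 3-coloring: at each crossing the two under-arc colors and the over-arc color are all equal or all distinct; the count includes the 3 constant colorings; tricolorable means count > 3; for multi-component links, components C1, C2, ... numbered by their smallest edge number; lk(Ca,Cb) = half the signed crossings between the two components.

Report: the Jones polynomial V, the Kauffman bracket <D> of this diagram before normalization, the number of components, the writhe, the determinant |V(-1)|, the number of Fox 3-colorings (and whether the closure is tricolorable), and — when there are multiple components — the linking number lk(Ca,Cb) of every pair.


Jones polynomial: V(x) = 1
<D> = -A^-3; writhe -1
components 1, writhe -1 (5 crossings)
3-colorings: 3 of 3^5, det 1 — not tricolorable
note: w = -1 shifts under R1 moves; the (-A^3)^(1) factor cancels that in V
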